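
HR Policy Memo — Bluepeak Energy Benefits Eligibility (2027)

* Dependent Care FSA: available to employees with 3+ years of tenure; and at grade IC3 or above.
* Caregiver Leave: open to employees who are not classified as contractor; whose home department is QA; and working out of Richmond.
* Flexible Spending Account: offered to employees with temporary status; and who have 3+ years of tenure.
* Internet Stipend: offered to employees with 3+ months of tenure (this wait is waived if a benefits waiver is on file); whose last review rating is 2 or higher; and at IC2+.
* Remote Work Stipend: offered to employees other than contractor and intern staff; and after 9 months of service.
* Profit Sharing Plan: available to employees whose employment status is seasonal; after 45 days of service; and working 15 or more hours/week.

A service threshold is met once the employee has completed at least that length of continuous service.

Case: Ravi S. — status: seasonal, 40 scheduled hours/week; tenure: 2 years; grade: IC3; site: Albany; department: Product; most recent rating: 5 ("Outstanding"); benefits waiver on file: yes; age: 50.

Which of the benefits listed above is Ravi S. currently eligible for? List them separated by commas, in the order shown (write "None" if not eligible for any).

Internet Stipend, Remote Work Stipend, Profit Sharing Plan

Dependent Care FSA — service 2 years < 3 years ✗ → not eligible.
Caregiver Leave — status seasonal ✓ (not excluded); dept Product ✗ → not eligible.
Flexible Spending Account — status seasonal ✗ (requires temporary) → not eligible.
Internet Stipend — benefits waiver on file ✓; rating 5 ≥ 2 ✓; grade IC3 ≥ IC2 ✓ → eligible.
Remote Work Stipend — status seasonal ✓ (not excluded); service 2 years ≥ 9 months (≈270 days) ✓ → eligible.
Profit Sharing Plan — status seasonal ✓; service 2 years ≥ 45 days ✓; 40 hrs/wk ≥ 15 ✓ → eligible.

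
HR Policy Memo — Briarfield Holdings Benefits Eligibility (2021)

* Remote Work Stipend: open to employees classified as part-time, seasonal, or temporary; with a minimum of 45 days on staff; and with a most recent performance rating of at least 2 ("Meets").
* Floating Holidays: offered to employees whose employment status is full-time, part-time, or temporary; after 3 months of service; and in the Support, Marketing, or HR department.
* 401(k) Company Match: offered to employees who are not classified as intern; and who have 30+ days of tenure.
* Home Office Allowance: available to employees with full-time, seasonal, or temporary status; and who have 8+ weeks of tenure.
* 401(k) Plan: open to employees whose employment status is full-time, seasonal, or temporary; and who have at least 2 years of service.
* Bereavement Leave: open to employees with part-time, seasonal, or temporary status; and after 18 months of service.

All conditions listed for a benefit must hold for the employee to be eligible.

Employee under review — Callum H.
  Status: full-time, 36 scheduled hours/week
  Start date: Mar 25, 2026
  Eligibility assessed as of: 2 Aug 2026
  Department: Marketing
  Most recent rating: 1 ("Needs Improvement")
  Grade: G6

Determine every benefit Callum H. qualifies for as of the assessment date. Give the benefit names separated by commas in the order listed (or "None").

Floating Holidays, 401(k) Company Match, Home Office Allowance

Service from Mar 25, 2026 to 2 Aug 2026: 130 days.
Remote Work Stipend — status full-time ✗ (requires part-time, seasonal, or temporary) → not eligible.
Floating Holidays — status full-time ✓; service 130 days ≥ 3 months (≈90 days) ✓; dept Marketing ✓ → eligible.
401(k) Company Match — status full-time ✓ (not excluded); service 130 days ≥ 30 days ✓ → eligible.
Home Office Allowance — status full-time ✓; service 130 days ≥ 8 weeks (≈56 days) ✓ → eligible.
401(k) Plan — status full-time ✓; service 130 days < 2 years (≈730 days) ✗ → not eligible.
Bereavement Leave — status full-time ✗ (requires part-time, seasonal, or temporary) → not eligible.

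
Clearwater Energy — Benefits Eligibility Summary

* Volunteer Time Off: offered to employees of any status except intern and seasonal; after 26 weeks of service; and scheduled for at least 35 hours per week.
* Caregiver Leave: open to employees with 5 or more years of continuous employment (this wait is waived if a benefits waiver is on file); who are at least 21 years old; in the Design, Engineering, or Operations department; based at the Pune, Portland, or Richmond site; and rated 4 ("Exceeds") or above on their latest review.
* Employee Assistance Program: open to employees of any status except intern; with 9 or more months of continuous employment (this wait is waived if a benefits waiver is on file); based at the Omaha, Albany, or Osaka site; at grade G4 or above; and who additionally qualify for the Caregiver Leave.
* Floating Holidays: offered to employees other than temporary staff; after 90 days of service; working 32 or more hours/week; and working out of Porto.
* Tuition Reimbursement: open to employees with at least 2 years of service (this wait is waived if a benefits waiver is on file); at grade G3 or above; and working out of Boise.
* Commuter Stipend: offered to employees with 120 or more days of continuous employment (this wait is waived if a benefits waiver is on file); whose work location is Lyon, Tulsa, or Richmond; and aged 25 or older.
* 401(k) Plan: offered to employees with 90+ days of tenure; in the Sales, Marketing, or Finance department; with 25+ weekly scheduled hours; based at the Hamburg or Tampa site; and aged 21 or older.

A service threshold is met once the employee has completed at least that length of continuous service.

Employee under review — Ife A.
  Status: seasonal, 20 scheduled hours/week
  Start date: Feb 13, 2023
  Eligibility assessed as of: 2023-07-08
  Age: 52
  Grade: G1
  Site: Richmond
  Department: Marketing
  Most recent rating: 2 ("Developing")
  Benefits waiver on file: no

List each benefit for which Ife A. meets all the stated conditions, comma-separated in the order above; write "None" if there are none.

Service from Feb 13, 2023 to 2023-07-08: 145 days.
Volunteer Time Off — status seasonal ✗ (excluded) → not eligible.
Caregiver Leave — no waiver, service 145 days < 5 years (≈1825 days) ✗ → not eligible.
Employee Assistance Program — status seasonal ✓ (not excluded); no waiver, service 145 days < 9 months (≈270 days) ✗ → not eligible.
Floating Holidays — status seasonal ✓ (not excluded); service 145 days ≥ 90 days ✓; 20 hrs/wk < 32 ✗ → not eligible.
Tuition Reimbursement — no waiver, service 145 days < 2 years (≈730 days) ✗ → not eligible.
Commuter Stipend — no waiver, service 145 days ≥ 120 days ✓; site Richmond ✓; age 52 ≥ 25 ✓ → eligible.
401(k) Plan — service 145 days ≥ 90 days ✓; dept Marketing ✓; 20 hrs/wk < 25 ✗ → not eligible.

Commuter Stipend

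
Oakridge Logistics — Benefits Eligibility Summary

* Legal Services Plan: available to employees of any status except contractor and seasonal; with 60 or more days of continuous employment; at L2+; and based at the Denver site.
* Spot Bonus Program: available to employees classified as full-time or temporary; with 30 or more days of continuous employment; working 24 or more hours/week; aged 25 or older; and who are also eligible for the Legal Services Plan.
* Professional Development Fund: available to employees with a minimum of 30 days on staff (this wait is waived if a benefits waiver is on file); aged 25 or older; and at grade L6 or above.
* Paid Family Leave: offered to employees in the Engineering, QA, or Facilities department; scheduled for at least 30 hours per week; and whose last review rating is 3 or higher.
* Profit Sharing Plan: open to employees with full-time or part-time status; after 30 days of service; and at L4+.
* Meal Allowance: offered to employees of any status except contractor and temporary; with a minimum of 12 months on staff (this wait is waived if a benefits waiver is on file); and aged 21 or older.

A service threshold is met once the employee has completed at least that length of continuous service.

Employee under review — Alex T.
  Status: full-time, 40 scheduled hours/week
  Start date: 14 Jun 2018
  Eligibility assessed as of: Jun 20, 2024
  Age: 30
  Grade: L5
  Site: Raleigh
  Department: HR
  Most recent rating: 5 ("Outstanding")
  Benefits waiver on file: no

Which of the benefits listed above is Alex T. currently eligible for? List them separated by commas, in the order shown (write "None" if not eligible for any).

Profit Sharing Plan, Meal Allowance

Service from 14 Jun 2018 to Jun 20, 2024: 2198 days.
Legal Services Plan — status full-time ✓ (not excluded); service 2198 days ≥ 60 days ✓; grade L5 ≥ L2 ✓; site Raleigh ✗ (not Denver) → not eligible.
Spot Bonus Program — status full-time ✓; service 2198 days ≥ 30 days ✓; 40 hrs/wk ≥ 24 ✓; age 30 ≥ 25 ✓; not eligible for Legal Services Plan ✗ → not eligible.
Professional Development Fund — no waiver, service 2198 days ≥ 30 days ✓; age 30 ≥ 25 ✓; grade L5 < L6 ✗ → not eligible.
Paid Family Leave — dept HR ✗ → not eligible.
Profit Sharing Plan — status full-time ✓; service 2198 days ≥ 30 days ✓; grade L5 ≥ L4 ✓ → eligible.
Meal Allowance — status full-time ✓ (not excluded); no waiver, service 2198 days ≥ 12 months (≈360 days) ✓; age 30 ≥ 21 ✓ → eligible.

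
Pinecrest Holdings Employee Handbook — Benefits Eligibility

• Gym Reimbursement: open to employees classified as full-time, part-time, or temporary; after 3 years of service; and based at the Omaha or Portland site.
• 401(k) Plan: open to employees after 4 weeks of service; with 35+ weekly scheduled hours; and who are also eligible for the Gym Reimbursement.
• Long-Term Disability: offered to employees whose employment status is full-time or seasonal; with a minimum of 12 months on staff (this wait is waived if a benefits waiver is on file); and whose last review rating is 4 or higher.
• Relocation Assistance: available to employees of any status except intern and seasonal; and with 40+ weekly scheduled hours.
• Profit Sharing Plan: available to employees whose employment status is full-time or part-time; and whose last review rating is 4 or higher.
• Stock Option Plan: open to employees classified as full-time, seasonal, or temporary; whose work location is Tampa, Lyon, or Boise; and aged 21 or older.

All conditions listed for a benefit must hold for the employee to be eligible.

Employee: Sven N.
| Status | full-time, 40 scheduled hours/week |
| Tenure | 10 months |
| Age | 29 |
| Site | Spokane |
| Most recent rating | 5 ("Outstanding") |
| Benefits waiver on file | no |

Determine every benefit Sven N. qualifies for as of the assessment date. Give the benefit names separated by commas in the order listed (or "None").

Relocation Assistance, Profit Sharing Plan

Gym Reimbursement — status full-time ✓; service 10 months < 3 years (≈1095 days) ✗ → not eligible.
401(k) Plan — service 10 months ≥ 4 weeks (≈28 days) ✓; 40 hrs/wk ≥ 35 ✓; not eligible for Gym Reimbursement ✗ → not eligible.
Long-Term Disability — status full-time ✓; no waiver, service 10 months < 12 months ✗ → not eligible.
Relocation Assistance — status full-time ✓ (not excluded); 40 hrs/wk ≥ 40 ✓ → eligible.
Profit Sharing Plan — status full-time ✓; rating 5 ≥ 4 ✓ → eligible.
Stock Option Plan — status full-time ✓; site Spokane ✗ (not Tampa, Lyon, or Boise) → not eligible.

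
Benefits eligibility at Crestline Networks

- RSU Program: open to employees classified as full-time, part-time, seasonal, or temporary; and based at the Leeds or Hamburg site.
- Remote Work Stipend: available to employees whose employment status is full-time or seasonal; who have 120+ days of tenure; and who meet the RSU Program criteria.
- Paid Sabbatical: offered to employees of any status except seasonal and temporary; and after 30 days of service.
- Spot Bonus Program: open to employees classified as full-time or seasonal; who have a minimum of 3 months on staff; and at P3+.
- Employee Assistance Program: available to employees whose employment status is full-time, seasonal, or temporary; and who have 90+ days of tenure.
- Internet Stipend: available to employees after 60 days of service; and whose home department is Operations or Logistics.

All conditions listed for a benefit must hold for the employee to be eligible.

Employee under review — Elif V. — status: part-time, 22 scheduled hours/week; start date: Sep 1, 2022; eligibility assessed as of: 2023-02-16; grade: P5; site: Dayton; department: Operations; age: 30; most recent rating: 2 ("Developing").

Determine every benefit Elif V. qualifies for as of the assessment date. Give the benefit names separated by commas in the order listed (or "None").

Service from Sep 1, 2022 to 2023-02-16: 168 days.
RSU Program — status part-time ✓; site Dayton ✗ (not Leeds or Hamburg) → not eligible.
Remote Work Stipend — status part-time ✗ (requires full-time or seasonal) → not eligible.
Paid Sabbatical — status part-time ✓ (not excluded); service 168 days ≥ 30 days ✓ → eligible.
Spot Bonus Program — status part-time ✗ (requires full-time or seasonal) → not eligible.
Employee Assistance Program — status part-time ✗ (requires full-time, seasonal, or temporary) → not eligible.
Internet Stipend — service 168 days ≥ 60 days ✓; dept Operations ✓ → eligible.

Paid Sabbatical, Internet Stipend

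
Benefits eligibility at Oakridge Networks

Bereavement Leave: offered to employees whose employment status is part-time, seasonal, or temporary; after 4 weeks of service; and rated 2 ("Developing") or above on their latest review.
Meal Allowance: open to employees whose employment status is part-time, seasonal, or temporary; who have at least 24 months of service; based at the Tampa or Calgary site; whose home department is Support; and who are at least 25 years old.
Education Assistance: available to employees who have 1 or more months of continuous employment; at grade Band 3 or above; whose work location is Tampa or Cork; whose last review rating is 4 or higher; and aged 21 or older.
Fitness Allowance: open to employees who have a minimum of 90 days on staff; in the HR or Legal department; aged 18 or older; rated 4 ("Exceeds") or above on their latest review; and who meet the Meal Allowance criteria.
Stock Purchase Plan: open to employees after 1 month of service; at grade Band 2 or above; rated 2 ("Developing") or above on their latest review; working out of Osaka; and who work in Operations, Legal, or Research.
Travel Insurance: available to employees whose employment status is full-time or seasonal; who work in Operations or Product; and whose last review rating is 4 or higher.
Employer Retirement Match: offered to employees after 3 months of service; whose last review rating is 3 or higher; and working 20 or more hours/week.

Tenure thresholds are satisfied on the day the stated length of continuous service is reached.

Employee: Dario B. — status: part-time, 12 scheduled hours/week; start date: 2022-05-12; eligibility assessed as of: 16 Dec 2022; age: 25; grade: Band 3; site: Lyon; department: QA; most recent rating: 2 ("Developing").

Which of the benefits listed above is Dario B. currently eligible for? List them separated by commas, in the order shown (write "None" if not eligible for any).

Bereavement Leave

Service from 2022-05-12 to 16 Dec 2022: 218 days.
Bereavement Leave — status part-time ✓; service 218 days ≥ 4 weeks (≈28 days) ✓; rating 2 ≥ 2 ✓ → eligible.
Meal Allowance — status part-time ✓; service 218 days < 24 months (≈720 days) ✗ → not eligible.
Education Assistance — service 218 days ≥ 1 month (≈30 days) ✓; grade Band 3 ≥ Band 3 ✓; site Lyon ✗ (not Tampa or Cork) → not eligible.
Fitness Allowance — service 218 days ≥ 90 days ✓; dept QA ✗ → not eligible.
Stock Purchase Plan — service 218 days ≥ 1 month (≈30 days) ✓; grade Band 3 ≥ Band 2 ✓; rating 2 ≥ 2 ✓; site Lyon ✗ (not Osaka) → not eligible.
Travel Insurance — status part-time ✗ (requires full-time or seasonal) → not eligible.
Employer Retirement Match — service 218 days ≥ 3 months (≈90 days) ✓; rating 2 < 3 ✗ → not eligible.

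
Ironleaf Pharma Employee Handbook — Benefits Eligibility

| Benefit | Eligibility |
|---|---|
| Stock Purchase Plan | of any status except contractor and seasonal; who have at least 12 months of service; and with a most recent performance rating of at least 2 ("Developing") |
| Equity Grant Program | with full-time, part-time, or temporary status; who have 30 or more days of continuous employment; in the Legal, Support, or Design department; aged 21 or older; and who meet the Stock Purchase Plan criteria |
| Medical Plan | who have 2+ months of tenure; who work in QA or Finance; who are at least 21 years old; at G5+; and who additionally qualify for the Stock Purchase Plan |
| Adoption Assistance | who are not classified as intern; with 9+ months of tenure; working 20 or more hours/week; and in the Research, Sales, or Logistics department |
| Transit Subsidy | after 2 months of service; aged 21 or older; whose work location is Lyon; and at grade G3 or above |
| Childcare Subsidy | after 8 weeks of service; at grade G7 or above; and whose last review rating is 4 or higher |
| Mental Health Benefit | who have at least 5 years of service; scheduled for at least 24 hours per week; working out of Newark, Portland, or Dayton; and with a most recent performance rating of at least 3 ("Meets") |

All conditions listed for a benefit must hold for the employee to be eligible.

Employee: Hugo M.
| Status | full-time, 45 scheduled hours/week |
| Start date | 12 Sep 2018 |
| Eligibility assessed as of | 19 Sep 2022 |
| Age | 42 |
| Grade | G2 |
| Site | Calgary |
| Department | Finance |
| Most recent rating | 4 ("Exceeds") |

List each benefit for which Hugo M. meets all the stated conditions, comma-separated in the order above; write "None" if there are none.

Service from 12 Sep 2018 to 19 Sep 2022: 1468 days.
Stock Purchase Plan — status full-time ✓ (not excluded); service 1468 days ≥ 12 months (≈360 days) ✓; rating 4 ≥ 2 ✓ → eligible.
Equity Grant Program — status full-time ✓; service 1468 days ≥ 30 days ✓; dept Finance ✗ → not eligible.
Medical Plan — service 1468 days ≥ 2 months (≈60 days) ✓; dept Finance ✓; age 42 ≥ 21 ✓; grade G2 < G5 ✗ → not eligible.
Adoption Assistance — status full-time ✓ (not excluded); service 1468 days ≥ 9 months (≈270 days) ✓; 45 hrs/wk ≥ 20 ✓; dept Finance ✗ → not eligible.
Transit Subsidy — service 1468 days ≥ 2 months (≈60 days) ✓; age 42 ≥ 21 ✓; site Calgary ✗ (not Lyon) → not eligible.
Childcare Subsidy — service 1468 days ≥ 8 weeks (≈56 days) ✓; grade G2 < G7 ✗ → not eligible.
Mental Health Benefit — service 1468 days < 5 years (≈1825 days) ✗ → not eligible.

Stock Purchase Plan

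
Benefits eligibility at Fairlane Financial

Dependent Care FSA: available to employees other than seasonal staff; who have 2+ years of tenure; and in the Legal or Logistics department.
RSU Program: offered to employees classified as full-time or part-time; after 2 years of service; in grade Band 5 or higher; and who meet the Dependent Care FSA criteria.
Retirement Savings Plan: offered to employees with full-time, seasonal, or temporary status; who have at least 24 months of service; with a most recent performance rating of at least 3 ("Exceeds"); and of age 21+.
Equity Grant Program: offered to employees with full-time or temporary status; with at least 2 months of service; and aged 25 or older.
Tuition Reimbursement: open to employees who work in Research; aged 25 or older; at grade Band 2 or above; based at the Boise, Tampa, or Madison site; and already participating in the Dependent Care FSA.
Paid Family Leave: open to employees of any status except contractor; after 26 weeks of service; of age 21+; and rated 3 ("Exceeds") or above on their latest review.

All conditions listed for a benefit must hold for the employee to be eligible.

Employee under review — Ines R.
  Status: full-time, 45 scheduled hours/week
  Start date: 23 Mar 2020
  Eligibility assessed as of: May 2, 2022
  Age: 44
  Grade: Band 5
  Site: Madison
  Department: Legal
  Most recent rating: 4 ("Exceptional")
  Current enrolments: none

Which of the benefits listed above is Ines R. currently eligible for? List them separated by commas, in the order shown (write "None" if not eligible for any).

Dependent Care FSA, RSU Program, Retirement Savings Plan, Equity Grant Program, Paid Family Leave

Service from 23 Mar 2020 to May 2, 2022: 770 days.
Dependent Care FSA — status full-time ✓ (not excluded); service 770 days ≥ 2 years (≈730 days) ✓; dept Legal ✓ → eligible.
RSU Program — status full-time ✓; service 770 days ≥ 2 years (≈730 days) ✓; grade Band 5 ≥ Band 5 ✓; eligible for Dependent Care FSA ✓ → eligible.
Retirement Savings Plan — status full-time ✓; service 770 days ≥ 24 months (≈720 days) ✓; rating 4 ≥ 3 ✓; age 44 ≥ 21 ✓ → eligible.
Equity Grant Program — status full-time ✓; service 770 days ≥ 2 months (≈60 days) ✓; age 44 ≥ 25 ✓ → eligible.
Tuition Reimbursement — dept Legal ✗ → not eligible.
Paid Family Leave — status full-time ✓ (not excluded); service 770 days ≥ 26 weeks (≈182 days) ✓; age 44 ≥ 21 ✓; rating 4 ≥ 3 ✓ → eligible.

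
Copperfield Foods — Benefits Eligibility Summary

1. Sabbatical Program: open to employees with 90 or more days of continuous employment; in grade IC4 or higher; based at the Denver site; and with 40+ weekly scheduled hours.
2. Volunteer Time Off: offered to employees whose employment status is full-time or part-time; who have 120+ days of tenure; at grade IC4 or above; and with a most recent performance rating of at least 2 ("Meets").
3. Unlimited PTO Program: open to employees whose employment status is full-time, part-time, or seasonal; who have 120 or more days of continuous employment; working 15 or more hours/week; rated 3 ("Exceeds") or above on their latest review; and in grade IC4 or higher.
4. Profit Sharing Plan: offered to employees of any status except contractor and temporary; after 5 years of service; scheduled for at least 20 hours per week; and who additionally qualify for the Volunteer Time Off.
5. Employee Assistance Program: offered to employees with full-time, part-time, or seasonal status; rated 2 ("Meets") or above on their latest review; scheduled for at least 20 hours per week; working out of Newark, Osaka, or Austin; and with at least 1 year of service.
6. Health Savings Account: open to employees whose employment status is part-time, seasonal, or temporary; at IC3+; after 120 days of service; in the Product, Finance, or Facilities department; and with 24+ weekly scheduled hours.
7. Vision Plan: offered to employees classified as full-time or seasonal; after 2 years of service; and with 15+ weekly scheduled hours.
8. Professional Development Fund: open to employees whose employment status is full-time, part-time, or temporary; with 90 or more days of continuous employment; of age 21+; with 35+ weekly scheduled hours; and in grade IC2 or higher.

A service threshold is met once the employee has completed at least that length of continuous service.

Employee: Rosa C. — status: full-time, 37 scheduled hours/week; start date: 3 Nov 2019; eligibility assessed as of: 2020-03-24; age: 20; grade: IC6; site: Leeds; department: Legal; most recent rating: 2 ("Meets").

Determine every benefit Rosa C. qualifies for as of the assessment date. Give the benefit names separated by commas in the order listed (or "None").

Volunteer Time Off

Service from 3 Nov 2019 to 2020-03-24: 142 days.
Sabbatical Program — service 142 days ≥ 90 days ✓; grade IC6 ≥ IC4 ✓; site Leeds ✗ (not Denver) → not eligible.
Volunteer Time Off — status full-time ✓; service 142 days ≥ 120 days ✓; grade IC6 ≥ IC4 ✓; rating 2 ≥ 2 ✓ → eligible.
Unlimited PTO Program — status full-time ✓; service 142 days ≥ 120 days ✓; 37 hrs/wk ≥ 15 ✓; rating 2 < 3 ✗ → not eligible.
Profit Sharing Plan — status full-time ✓ (not excluded); service 142 days < 5 years (≈1825 days) ✗ → not eligible.
Employee Assistance Program — status full-time ✓; rating 2 ≥ 2 ✓; 37 hrs/wk ≥ 20 ✓; site Leeds ✗ (not Newark, Osaka, or Austin) → not eligible.
Health Savings Account — status full-time ✗ (requires part-time, seasonal, or temporary) → not eligible.
Vision Plan — status full-time ✓; service 142 days < 2 years (≈730 days) ✗ → not eligible.
Professional Development Fund — status full-time ✓; service 142 days ≥ 90 days ✓; age 20 < 21 ✗ → not eligible.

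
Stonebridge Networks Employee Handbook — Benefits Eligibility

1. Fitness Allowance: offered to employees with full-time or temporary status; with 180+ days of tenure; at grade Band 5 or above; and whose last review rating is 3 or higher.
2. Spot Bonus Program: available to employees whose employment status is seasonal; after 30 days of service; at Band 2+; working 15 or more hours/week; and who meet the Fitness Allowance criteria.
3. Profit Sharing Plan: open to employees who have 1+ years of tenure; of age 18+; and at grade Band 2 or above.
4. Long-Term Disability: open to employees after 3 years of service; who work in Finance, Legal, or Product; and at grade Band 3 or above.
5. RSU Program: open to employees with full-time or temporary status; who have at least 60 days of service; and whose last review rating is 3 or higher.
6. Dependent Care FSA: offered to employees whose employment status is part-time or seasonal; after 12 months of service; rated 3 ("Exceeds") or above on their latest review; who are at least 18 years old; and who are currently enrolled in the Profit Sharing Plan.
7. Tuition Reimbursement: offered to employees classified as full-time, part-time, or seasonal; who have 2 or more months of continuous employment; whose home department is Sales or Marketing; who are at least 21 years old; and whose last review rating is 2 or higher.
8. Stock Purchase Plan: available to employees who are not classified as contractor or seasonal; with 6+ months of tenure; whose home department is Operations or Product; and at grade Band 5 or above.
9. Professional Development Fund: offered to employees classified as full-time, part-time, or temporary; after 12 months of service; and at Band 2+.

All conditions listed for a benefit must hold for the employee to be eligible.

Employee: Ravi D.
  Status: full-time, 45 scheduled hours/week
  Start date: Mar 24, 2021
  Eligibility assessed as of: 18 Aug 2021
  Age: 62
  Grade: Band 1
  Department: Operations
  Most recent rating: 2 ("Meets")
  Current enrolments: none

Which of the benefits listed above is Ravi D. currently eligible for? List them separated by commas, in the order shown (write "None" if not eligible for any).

None

Service from Mar 24, 2021 to 18 Aug 2021: 147 days.
Fitness Allowance — status full-time ✓; service 147 days < 180 days ✗ → not eligible.
Spot Bonus Program — status full-time ✗ (requires seasonal) → not eligible.
Profit Sharing Plan — service 147 days < 1 year (≈365 days) ✗ → not eligible.
Long-Term Disability — service 147 days < 3 years (≈1095 days) ✗ → not eligible.
RSU Program — status full-time ✓; service 147 days ≥ 60 days ✓; rating 2 < 3 ✗ → not eligible.
Dependent Care FSA — status full-time ✗ (requires part-time or seasonal) → not eligible.
Tuition Reimbursement — status full-time ✓; service 147 days ≥ 2 months (≈60 days) ✓; dept Operations ✗ → not eligible.
Stock Purchase Plan — status full-time ✓ (not excluded); service 147 days < 6 months (≈180 days) ✗ → not eligible.
Professional Development Fund — status full-time ✓; service 147 days < 12 months (≈360 days) ✗ → not eligible.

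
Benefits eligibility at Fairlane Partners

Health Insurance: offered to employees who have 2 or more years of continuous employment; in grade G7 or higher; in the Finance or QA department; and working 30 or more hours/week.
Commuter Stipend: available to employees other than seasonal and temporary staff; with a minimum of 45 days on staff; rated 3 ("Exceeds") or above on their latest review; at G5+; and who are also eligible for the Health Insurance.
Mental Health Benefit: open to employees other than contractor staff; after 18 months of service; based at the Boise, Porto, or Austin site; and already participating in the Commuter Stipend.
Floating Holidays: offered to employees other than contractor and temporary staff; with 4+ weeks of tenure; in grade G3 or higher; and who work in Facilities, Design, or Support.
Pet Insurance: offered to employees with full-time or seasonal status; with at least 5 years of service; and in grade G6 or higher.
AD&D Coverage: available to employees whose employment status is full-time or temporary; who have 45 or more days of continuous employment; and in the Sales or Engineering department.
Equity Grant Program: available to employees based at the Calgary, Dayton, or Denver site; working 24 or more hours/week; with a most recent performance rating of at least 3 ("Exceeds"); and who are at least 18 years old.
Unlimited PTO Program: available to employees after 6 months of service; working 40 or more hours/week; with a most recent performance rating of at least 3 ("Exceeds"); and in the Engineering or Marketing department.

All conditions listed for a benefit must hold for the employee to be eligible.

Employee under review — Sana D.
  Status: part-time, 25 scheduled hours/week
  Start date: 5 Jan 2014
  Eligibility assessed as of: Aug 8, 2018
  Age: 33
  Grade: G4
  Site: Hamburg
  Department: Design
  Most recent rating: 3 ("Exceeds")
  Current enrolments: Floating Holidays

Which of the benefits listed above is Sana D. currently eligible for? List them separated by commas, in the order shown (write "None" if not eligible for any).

Floating Holidays

Service from 5 Jan 2014 to Aug 8, 2018: 1676 days.
Health Insurance — service 1676 days ≥ 2 years (≈730 days) ✓; grade G4 < G7 ✗ → not eligible.
Commuter Stipend — status part-time ✓ (not excluded); service 1676 days ≥ 45 days ✓; rating 3 ≥ 3 ✓; grade G4 < G5 ✗ → not eligible.
Mental Health Benefit — status part-time ✓ (not excluded); service 1676 days ≥ 18 months (≈540 days) ✓; site Hamburg ✗ (not Boise, Porto, or Austin) → not eligible.
Floating Holidays — status part-time ✓ (not excluded); service 1676 days ≥ 4 weeks (≈28 days) ✓; grade G4 ≥ G3 ✓; dept Design ✓ → eligible.
Pet Insurance — status part-time ✗ (requires full-time or seasonal) → not eligible.
AD&D Coverage — status part-time ✗ (requires full-time or temporary) → not eligible.
Equity Grant Program — site Hamburg ✗ (not Calgary, Dayton, or Denver) → not eligible.
Unlimited PTO Program — service 1676 days ≥ 6 months (≈180 days) ✓; 25 hrs/wk < 40 ✗ → not eligible.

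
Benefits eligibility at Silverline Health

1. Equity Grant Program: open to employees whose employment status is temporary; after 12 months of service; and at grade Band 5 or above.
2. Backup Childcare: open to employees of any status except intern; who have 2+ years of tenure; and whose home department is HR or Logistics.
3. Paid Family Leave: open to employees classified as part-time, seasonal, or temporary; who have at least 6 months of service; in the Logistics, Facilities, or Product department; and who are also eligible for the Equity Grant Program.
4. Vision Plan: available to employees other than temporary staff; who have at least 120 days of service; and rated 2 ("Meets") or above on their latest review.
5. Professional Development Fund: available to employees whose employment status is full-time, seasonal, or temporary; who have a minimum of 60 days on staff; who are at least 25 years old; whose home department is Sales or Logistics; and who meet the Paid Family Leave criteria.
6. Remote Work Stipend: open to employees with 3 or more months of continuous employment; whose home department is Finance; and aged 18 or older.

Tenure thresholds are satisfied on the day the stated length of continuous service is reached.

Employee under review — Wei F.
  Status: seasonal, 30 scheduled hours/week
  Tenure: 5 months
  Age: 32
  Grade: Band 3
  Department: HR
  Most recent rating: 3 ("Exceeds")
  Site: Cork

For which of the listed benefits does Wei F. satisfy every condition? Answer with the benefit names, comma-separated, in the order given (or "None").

Equity Grant Program — status seasonal ✗ (requires temporary) → not eligible.
Backup Childcare — status seasonal ✓ (not excluded); service 5 months < 2 years (≈730 days) ✗ → not eligible.
Paid Family Leave — status seasonal ✓; service 5 months < 6 months ✗ → not eligible.
Vision Plan — status seasonal ✓ (not excluded); service 5 months ≥ 120 days ✓; rating 3 ≥ 2 ✓ → eligible.
Professional Development Fund — status seasonal ✓; service 5 months ≥ 60 days ✓; age 32 ≥ 25 ✓; dept HR ✗ → not eligible.
Remote Work Stipend — service 5 months ≥ 3 months ✓; dept HR ✗ → not eligible.

Vision Plan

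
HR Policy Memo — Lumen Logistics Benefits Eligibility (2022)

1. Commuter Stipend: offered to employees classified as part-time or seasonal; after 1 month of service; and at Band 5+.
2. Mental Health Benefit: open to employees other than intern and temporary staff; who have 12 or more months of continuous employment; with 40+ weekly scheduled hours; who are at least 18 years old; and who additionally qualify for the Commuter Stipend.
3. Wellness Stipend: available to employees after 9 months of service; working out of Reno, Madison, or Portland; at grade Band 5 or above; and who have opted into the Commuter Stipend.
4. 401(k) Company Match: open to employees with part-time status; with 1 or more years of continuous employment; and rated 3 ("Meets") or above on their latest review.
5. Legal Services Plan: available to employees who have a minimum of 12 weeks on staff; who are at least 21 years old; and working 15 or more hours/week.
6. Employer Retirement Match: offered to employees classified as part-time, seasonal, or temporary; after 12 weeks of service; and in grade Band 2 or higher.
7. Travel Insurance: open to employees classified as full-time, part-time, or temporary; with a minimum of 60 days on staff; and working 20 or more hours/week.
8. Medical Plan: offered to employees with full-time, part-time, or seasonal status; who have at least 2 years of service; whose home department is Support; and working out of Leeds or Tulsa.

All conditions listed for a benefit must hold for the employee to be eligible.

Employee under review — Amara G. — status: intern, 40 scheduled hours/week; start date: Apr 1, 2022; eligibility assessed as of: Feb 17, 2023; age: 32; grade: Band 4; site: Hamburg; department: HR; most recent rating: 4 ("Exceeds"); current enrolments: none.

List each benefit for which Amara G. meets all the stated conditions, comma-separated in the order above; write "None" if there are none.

Service from Apr 1, 2022 to Feb 17, 2023: 322 days.
Commuter Stipend — status intern ✗ (requires part-time or seasonal) → not eligible.
Mental Health Benefit — status intern ✗ (excluded) → not eligible.
Wellness Stipend — service 322 days ≥ 9 months (≈270 days) ✓; site Hamburg ✗ (not Reno, Madison, or Portland) → not eligible.
401(k) Company Match — status intern ✗ (requires part-time) → not eligible.
Legal Services Plan — service 322 days ≥ 12 weeks (≈84 days) ✓; age 32 ≥ 21 ✓; 40 hrs/wk ≥ 15 ✓ → eligible.
Employer Retirement Match — status intern ✗ (requires part-time, seasonal, or temporary) → not eligible.
Travel Insurance — status intern ✗ (requires full-time, part-time, or temporary) → not eligible.
Medical Plan — status intern ✗ (requires full-time, part-time, or seasonal) → not eligible.

Legal Services Plan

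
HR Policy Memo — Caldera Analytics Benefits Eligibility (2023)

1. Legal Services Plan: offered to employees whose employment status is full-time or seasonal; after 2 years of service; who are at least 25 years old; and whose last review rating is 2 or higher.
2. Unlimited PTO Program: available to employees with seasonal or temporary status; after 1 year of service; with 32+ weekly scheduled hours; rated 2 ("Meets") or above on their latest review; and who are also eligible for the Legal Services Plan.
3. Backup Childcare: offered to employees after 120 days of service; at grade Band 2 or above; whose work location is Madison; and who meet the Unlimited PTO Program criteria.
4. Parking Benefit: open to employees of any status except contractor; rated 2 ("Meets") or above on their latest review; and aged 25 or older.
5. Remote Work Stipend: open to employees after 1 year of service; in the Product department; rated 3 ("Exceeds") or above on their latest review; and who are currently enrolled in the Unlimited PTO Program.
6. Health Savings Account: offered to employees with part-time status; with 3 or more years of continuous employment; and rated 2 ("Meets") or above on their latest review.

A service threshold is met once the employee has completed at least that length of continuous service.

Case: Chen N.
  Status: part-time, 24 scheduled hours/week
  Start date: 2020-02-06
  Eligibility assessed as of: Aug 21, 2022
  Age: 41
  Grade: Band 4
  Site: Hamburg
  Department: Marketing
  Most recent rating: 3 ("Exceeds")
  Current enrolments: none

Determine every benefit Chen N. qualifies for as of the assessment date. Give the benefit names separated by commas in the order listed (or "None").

Parking Benefit

Service from 2020-02-06 to Aug 21, 2022: 927 days.
Legal Services Plan — status part-time ✗ (requires full-time or seasonal) → not eligible.
Unlimited PTO Program — status part-time ✗ (requires seasonal or temporary) → not eligible.
Backup Childcare — service 927 days ≥ 120 days ✓; grade Band 4 ≥ Band 2 ✓; site Hamburg ✗ (not Madison) → not eligible.
Parking Benefit — status part-time ✓ (not excluded); rating 3 ≥ 2 ✓; age 41 ≥ 25 ✓ → eligible.
Remote Work Stipend — service 927 days ≥ 1 year (≈365 days) ✓; dept Marketing ✗ → not eligible.
Health Savings Account — status part-time ✓; service 927 days < 3 years (≈1095 days) ✗ → not eligible.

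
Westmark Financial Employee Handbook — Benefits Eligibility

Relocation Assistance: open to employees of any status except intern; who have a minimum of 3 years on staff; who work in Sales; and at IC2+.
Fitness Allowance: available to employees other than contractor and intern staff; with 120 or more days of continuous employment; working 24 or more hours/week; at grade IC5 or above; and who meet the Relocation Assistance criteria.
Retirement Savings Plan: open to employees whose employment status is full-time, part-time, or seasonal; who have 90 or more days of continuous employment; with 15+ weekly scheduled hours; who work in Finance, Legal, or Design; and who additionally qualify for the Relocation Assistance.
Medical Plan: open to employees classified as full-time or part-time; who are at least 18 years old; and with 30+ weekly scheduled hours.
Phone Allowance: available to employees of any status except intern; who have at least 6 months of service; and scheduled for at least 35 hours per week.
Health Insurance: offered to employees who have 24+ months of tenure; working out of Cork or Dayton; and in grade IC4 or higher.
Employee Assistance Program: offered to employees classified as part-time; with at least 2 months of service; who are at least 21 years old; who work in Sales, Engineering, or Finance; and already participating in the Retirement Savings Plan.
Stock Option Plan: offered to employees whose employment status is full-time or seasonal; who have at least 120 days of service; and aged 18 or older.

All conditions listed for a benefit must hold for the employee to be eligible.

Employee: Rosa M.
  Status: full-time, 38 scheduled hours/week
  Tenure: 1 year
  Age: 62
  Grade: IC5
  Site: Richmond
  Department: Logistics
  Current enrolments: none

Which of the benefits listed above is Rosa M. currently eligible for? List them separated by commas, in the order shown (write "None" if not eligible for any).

Relocation Assistance — status full-time ✓ (not excluded); service 1 year < 3 years ✗ → not eligible.
Fitness Allowance — status full-time ✓ (not excluded); service 1 year ≥ 120 days ✓; 38 hrs/wk ≥ 24 ✓; grade IC5 ≥ IC5 ✓; not eligible for Relocation Assistance ✗ → not eligible.
Retirement Savings Plan — status full-time ✓; service 1 year ≥ 90 days ✓; 38 hrs/wk ≥ 15 ✓; dept Logistics ✗ → not eligible.
Medical Plan — status full-time ✓; age 62 ≥ 18 ✓; 38 hrs/wk ≥ 30 ✓ → eligible.
Phone Allowance — status full-time ✓ (not excluded); service 1 year ≥ 6 months (≈180 days) ✓; 38 hrs/wk ≥ 35 ✓ → eligible.
Health Insurance — service 1 year < 24 months (≈720 days) ✗ → not eligible.
Employee Assistance Program — status full-time ✗ (requires part-time) → not eligible.
Stock Option Plan — status full-time ✓; service 1 year ≥ 120 days ✓; age 62 ≥ 18 ✓ → eligible.

Medical Plan, Phone Allowance, Stock Option Plan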